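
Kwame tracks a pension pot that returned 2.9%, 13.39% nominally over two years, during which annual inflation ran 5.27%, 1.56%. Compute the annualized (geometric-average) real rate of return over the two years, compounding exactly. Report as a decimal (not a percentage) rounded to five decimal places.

Compound the nominal returns: 1.0290 × 1.1339 = 1.166783100.
Compound inflation: 1.0527 × 1.0156 = 1.069122120.
Deflate: 1.166783100 / 1.069122120 = 1.091346889.
Annualized real rate = 1.091346889^(1/2) − 1 = 4.46755% → 0.04468.

0.04468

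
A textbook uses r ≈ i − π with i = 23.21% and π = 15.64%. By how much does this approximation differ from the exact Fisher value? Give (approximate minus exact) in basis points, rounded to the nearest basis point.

Approximate: r ≈ 23.210% − 15.640% = 7.5700%
Exact: (1 + 0.2321)/(1 + 0.1564) − 1 = 6.5462%
Error = 7.5700% − 6.5462% = 1.0238% → 102 basis points.

102 basis points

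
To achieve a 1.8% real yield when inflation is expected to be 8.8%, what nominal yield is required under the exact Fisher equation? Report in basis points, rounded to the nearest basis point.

1076 basis points

(1 + i) = (1 + r)(1 + π) = 1.01800 × 1.08800 = 1.107584
i = 1.107584 − 1, so the required nominal rate is 1076 basis points.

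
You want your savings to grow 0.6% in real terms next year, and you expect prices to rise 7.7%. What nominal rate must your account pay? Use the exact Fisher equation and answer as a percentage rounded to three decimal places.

8.346%

(1 + i) = (1 + r)(1 + π) = 1.00600 × 1.07700 = 1.083462
i = 1.083462 − 1, so the required nominal rate is 8.346%.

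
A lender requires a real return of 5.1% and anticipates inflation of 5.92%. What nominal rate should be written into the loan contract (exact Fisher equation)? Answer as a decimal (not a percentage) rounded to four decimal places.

0.1132

(1 + i) = (1 + r)(1 + π) = 1.05100 × 1.05920 = 1.1132192
i = 1.1132192 − 1, so the required nominal rate is 0.1132.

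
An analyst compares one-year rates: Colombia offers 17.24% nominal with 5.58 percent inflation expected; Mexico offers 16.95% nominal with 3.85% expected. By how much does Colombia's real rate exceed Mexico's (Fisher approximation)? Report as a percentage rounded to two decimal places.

Colombia: 17.24% − 5.58% = 11.660%
Mexico: 16.95% − 3.85% = 13.100%
Differential = -1.440% → -1.44%.

-1.44%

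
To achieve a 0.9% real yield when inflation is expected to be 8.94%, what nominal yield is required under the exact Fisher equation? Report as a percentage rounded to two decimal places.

(1 + i) = (1 + r)(1 + π) = 1.00900 × 1.08940 = 1.0992046
i = 1.0992046 − 1, so the required nominal rate is 9.92%.

9.92%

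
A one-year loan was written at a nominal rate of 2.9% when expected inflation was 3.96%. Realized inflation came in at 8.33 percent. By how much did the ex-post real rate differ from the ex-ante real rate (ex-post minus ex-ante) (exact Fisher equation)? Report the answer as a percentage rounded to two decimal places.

-3.99%

Ex-ante: (1 + 0.0290)/(1 + 0.0396) − 1 = -1.0196%
Ex-post: (1 + 0.0290)/(1 + 0.0833) − 1 = -5.0125%
Difference (ex-post − ex-ante) = -3.9928% → -3.99%.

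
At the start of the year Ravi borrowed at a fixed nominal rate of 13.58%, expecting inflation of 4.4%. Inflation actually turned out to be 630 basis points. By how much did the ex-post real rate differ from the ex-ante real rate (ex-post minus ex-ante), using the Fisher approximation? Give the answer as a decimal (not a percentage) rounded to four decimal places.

Ex-ante: 13.58% − 4.4% = 9.180%
Ex-post: 13.58% − 6.3% = 7.280%
Difference (ex-post − ex-ante) = -1.9000% → -0.0190.

-0.0190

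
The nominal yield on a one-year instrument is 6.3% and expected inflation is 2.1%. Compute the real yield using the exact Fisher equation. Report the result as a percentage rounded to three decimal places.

1 + r = 1.06300 / 1.02100 = 1.041136
r = 1.041136 − 1 = 4.1136%, i.e. 4.114%.

4.114%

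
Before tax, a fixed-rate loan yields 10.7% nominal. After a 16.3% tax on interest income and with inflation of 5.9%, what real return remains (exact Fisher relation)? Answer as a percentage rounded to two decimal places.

2.89%

After-tax nominal return = 10.7% × (1 − 0.163) = 8.9559%.
1 + r = 1.089559 / 1.05900 = 1.028856
After-tax real rate = 1.028856 − 1 → 2.89%.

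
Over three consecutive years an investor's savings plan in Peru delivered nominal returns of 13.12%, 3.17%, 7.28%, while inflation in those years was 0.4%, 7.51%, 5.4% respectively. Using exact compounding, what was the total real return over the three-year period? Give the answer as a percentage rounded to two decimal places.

Nominal growth factor = 1.1312 × 1.0317 × 1.0728 = 1.252021
Price-level growth factor = 1.0040 × 1.0751 × 1.0540 = 1.137688
Real growth factor = 1.252021 / 1.137688 = 1.100496
Total real return = 1.100496 − 1 → 10.05%.

10.05%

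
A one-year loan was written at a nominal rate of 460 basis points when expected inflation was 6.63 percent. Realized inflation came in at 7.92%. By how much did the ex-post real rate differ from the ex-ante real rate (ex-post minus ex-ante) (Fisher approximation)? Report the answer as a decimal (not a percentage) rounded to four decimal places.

-0.0129

Ex-ante: 4.6% − 6.63% = -2.030%
Ex-post: 4.6% − 7.92% = -3.320%
Difference (ex-post − ex-ante) = -1.2900% → -0.0129.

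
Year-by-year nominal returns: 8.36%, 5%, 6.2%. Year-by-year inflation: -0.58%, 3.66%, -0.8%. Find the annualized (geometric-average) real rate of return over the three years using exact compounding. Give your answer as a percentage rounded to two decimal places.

Compound the nominal returns: 1.0836 × 1.0500 × 1.0620 = 1.20832236.
Compound inflation: 0.9942 × 1.0366 × 0.9920 = 1.02234302.
Deflate: 1.20832236 / 1.02234302 = 1.18191482.
Annualized real rate = 1.18191482^(1/3) − 1 = 5.7293% → 5.73%.

5.73%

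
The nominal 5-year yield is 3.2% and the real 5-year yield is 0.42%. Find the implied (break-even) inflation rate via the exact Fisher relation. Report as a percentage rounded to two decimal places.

2.77%

(1 + π) = (1 + i)/(1 + r) = 1.03200 / 1.00420 = 1.027684
Break-even inflation = 1.027684 − 1 → 2.77%.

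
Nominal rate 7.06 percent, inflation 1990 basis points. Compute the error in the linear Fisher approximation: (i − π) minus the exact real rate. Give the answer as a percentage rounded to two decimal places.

-2.13%

Approximate: r ≈ 7.060% − 19.900% = -12.8400%
Exact: (1 + 0.0706)/(1 + 0.1990) − 1 = -10.7089%
Error = -12.8400% − (-10.7089%) = -2.1311% → -2.13%.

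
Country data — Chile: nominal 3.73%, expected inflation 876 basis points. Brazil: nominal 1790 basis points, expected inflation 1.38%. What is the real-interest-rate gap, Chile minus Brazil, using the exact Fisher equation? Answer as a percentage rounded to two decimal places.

Chile: (1 + 0.0373)/(1 + 0.0876) − 1 = -4.6249%
Brazil: (1 + 0.1790)/(1 + 0.0138) − 1 = 16.2951%
Differential = -4.6249% − 16.2951% = -20.9200% → -20.92%.

-20.92%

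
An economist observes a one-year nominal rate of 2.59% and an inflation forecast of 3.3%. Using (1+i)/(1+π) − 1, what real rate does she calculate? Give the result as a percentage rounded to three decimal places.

By the Fisher relation, 1 + r = (1 + i)/(1 + π).
1 + r = 1.02590 / 1.03300 = 0.993127
r = 0.993127 − 1 = -0.6873%, i.e. -0.687%.

-0.687%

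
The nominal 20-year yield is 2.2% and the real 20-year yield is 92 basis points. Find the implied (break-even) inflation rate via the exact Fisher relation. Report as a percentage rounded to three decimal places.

(1 + π) = (1 + i)/(1 + r) = 1.02200 / 1.00920 = 1.012683
Break-even inflation = 1.012683 − 1 → 1.268%.

1.268%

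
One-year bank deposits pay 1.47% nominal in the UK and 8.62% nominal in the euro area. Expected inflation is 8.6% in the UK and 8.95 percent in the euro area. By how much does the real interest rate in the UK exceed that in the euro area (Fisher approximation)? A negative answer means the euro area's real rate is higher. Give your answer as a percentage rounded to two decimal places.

The UK: 1.47% − 8.6% = -7.130%
The euro area: 8.62% − 8.95% = -0.330%
Differential = -6.800% → -6.80%.

-6.80%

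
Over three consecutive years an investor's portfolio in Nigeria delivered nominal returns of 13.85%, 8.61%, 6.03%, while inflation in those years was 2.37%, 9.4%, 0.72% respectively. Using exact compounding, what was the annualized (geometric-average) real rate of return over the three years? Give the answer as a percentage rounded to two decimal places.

Nominal growth factor = 1.1385 × 1.0861 × 1.0603 = 1.31108730
Price-level growth factor = 1.0237 × 1.0940 × 1.0072 = 1.12799128
Real growth factor = 1.31108730 / 1.12799128 = 1.16232042
Annualized real rate = 1.16232042^(1/3) − 1 = 5.1418% → 5.14%.

5.14%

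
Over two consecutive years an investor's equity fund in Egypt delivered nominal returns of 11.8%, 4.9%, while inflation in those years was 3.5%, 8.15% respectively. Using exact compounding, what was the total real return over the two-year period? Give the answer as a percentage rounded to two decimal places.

4.77%

Nominal growth factor = 1.1180 × 1.0490 = 1.172782
Price-level growth factor = 1.0350 × 1.0815 = 1.119353
Real growth factor = 1.172782 / 1.119353 = 1.047733
Total real return = 1.047733 − 1 → 4.77%.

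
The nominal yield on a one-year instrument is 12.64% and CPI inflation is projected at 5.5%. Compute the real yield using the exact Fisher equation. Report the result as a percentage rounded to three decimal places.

6.768%

By the Fisher relation, 1 + r = (1 + i)/(1 + π).
1 + r = 1.12640 / 1.05500 = 1.067678
r = 1.067678 − 1 = 6.7678%, i.e. 6.768%.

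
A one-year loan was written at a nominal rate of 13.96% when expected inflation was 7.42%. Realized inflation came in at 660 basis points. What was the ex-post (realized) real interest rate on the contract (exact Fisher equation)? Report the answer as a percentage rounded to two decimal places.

6.90%

Ex-post: (1 + 0.1396)/(1 + 0.0660) − 1 = 6.9043%
So the realized real rate is 6.90%.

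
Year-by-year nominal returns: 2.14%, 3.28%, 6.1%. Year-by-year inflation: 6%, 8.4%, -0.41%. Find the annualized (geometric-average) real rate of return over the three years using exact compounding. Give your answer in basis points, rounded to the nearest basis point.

-74 basis points

Nominal growth factor = 1.0214 × 1.0328 × 1.0610 = 1.11925094
Price-level growth factor = 1.0600 × 1.0840 × 0.9959 = 1.14432894
Real growth factor = 1.11925094 / 1.14432894 = 0.97808497
Annualized real rate = 0.97808497^(1/3) − 1 = -0.7359% → -74 basis points.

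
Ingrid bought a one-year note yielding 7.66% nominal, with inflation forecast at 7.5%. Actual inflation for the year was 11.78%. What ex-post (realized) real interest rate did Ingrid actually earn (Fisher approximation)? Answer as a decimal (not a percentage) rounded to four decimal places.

Ex-post: 7.66% − 11.78% = -4.120%
So the realized real rate is -0.0412.

-0.0412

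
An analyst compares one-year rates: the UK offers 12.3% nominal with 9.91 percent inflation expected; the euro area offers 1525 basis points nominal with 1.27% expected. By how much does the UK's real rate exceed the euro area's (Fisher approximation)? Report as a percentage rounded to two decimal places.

-11.59%

The UK: 12.3% − 9.91% = 2.390%
The euro area: 15.25% − 1.27% = 13.980%
Differential = -11.590% → -11.59%.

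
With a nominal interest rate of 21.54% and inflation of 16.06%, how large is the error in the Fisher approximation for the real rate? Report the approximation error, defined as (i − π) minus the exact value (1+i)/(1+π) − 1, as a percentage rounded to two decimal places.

0.76%

Approximate: r ≈ 21.540% − 16.060% = 5.4800%
Exact: (1 + 0.2154)/(1 + 0.1606) − 1 = 4.7217%
Error = 5.4800% − 4.7217% = 0.7583% → 0.76%.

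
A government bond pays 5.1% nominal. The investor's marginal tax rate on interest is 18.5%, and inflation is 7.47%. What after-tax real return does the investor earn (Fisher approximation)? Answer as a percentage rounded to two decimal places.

After-tax nominal return = 5.1% × (1 − 0.185) = 4.1565%.
r ≈ 4.1565% − 7.47% → -3.31%.

-3.31%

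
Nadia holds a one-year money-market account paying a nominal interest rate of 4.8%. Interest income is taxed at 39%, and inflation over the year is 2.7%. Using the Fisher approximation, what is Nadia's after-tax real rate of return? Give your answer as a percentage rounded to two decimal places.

After-tax nominal return = 4.8% × (1 − 0.39) = 2.9280%.
r ≈ 2.9280% − 2.7% → 0.23%.

0.23%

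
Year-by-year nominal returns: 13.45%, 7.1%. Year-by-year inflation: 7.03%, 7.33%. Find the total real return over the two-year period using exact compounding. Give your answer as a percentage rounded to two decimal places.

Nominal growth factor = 1.1345 × 1.0710 = 1.215050
Price-level growth factor = 1.0703 × 1.0733 = 1.148753
Real growth factor = 1.215050 / 1.148753 = 1.057712
Total real return = 1.057712 − 1 → 5.77%.

5.77%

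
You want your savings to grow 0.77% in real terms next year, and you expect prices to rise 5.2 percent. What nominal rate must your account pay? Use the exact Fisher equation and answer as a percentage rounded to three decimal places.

(1 + i) = (1 + r)(1 + π) = 1.00770 × 1.05200 = 1.0601004
i = 1.0601004 − 1, so the required nominal rate is 6.010%.

6.010%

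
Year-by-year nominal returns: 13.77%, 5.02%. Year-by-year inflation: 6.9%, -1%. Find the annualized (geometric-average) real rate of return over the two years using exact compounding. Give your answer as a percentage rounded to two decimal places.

6.25%

Nominal growth factor = 1.1377 × 1.0502 = 1.19481254
Price-level growth factor = 1.0690 × 0.9900 = 1.05831000
Real growth factor = 1.19481254 / 1.05831000 = 1.12898162
Annualized real rate = 1.12898162^(1/2) − 1 = 6.2535% → 6.25%.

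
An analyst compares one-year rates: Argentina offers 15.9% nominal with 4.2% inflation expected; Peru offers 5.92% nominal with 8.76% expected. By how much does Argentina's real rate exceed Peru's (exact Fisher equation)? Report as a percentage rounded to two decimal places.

Argentina: (1 + 0.1590)/(1 + 0.0420) − 1 = 11.2284%
Peru: (1 + 0.0592)/(1 + 0.0876) − 1 = -2.6113%
Differential = 11.2284% − (-2.6113%) = 13.8397% → 13.84%.

13.84%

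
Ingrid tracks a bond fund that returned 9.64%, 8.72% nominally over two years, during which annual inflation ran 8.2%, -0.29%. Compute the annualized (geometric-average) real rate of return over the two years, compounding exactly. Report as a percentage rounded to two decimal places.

Nominal growth factor = 1.0964 × 1.0872 = 1.19200608
Price-level growth factor = 1.0820 × 0.9971 = 1.07886220
Real growth factor = 1.19200608 / 1.07886220 = 1.10487334
Annualized real rate = 1.10487334^(1/2) − 1 = 5.1130% → 5.11%.

5.11%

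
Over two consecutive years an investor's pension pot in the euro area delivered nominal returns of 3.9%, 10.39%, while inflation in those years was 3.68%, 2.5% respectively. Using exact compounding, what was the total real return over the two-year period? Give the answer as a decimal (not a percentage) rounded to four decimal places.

0.0793

Nominal growth factor = 1.0390 × 1.1039 = 1.146952
Price-level growth factor = 1.0368 × 1.0250 = 1.062720
Real growth factor = 1.146952 / 1.062720 = 1.079261
Total real return = 1.079261 − 1 → 0.0793.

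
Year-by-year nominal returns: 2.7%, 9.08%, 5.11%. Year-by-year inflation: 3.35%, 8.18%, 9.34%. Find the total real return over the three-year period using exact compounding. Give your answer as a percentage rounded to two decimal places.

Compound the nominal returns: 1.0270 × 1.0908 × 1.0511 = 1.177496.
Compound inflation: 1.0335 × 1.0818 × 1.0934 = 1.222465.
Deflate: 1.177496 / 1.222465 = 0.963215.
Total real return = 0.963215 − 1 → -3.68%.

-3.68%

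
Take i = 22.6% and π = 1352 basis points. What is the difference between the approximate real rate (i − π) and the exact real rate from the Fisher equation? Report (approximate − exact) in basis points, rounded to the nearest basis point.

108 basis points

Approximate: r ≈ 22.600% − 13.520% = 9.0800%
Exact: (1 + 0.2260)/(1 + 0.1352) − 1 = 7.9986%
Error = 9.0800% − 7.9986% = 1.0814% → 108 basis points.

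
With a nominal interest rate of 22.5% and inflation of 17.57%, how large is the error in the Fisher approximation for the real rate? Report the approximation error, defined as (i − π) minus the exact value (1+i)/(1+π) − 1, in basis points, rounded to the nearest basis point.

74 basis points

Approximate: r ≈ 22.500% − 17.570% = 4.9300%
Exact: (1 + 0.2250)/(1 + 0.1757) − 1 = 4.1932%
Error = 4.9300% − 4.1932% = 0.7368% → 74 basis points.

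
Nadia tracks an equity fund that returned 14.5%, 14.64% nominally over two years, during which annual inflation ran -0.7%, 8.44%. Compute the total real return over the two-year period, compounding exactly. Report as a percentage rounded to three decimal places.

Compound the nominal returns: 1.1450 × 1.1464 = 1.312628.
Compound inflation: 0.9930 × 1.0844 = 1.076809.
Deflate: 1.312628 / 1.076809 = 1.218998.
Total real return = 1.218998 − 1 → 21.900%.

21.900%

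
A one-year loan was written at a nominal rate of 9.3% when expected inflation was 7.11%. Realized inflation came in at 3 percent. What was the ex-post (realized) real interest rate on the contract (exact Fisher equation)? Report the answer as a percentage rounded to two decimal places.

6.12%

Ex-post: (1 + 0.0930)/(1 + 0.0300) − 1 = 6.1165%
So the realized real rate is 6.12%.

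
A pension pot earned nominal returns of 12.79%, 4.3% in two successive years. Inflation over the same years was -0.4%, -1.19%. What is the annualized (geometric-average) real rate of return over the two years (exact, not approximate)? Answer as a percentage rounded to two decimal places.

Nominal growth factor = 1.1279 × 1.0430 = 1.17639970
Price-level growth factor = 0.9960 × 0.9881 = 0.98414760
Real growth factor = 1.17639970 / 0.98414760 = 1.19534885
Annualized real rate = 1.19534885^(1/2) − 1 = 9.3320% → 9.33%.

9.33%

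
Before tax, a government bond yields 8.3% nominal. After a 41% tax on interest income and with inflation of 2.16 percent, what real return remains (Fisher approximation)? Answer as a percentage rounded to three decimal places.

After-tax nominal return = 8.3% × (1 − 0.41) = 4.8970%.
r ≈ 4.8970% − 2.16% → 2.737%.

2.737%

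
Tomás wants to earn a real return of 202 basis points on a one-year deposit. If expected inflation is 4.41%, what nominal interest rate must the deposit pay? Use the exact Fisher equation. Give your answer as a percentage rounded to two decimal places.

6.52%

(1 + i) = (1 + r)(1 + π) = 1.02020 × 1.04410 = 1.06519082
i = 1.06519082 − 1, so the required nominal rate is 6.52%.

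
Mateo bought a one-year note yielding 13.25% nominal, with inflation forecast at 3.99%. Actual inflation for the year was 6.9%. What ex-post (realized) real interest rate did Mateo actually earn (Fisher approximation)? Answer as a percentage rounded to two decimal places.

Ex-post: 13.25% − 6.9% = 6.350%
So the realized real rate is 6.35%.

6.35%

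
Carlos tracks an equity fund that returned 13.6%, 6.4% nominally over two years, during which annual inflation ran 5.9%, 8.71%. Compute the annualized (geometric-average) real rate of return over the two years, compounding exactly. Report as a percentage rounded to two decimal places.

Nominal growth factor = 1.1360 × 1.0640 = 1.20870400
Price-level growth factor = 1.0590 × 1.0871 = 1.15123890
Real growth factor = 1.20870400 / 1.15123890 = 1.04991588
Annualized real rate = 1.04991588^(1/2) − 1 = 2.4654% → 2.47%.

2.47%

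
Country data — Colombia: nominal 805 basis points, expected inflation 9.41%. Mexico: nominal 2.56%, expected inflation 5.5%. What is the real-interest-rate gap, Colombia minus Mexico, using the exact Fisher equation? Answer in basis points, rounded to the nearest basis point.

154 basis points

Colombia: (1 + 0.0805)/(1 + 0.0941) − 1 = -1.2430%
Mexico: (1 + 0.0256)/(1 + 0.0550) − 1 = -2.7867%
Differential = -1.2430% − (-2.7867%) = 1.5437% → 154 basis points.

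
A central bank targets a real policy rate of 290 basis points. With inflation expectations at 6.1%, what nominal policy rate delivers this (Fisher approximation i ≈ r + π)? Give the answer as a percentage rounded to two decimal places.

i ≈ r + π = 2.9% + 6.1% = 9.00%.

9.00%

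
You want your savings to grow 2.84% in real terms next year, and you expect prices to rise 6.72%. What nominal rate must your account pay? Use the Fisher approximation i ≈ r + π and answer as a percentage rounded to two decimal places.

i ≈ r + π = 2.84% + 6.72% = 9.56%.

9.56%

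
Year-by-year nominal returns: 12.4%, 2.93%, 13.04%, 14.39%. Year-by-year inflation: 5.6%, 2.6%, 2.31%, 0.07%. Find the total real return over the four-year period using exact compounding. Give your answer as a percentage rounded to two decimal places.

34.86%

Nominal growth factor = 1.1240 × 1.0293 × 1.1304 × 1.1439 = 1.495989
Price-level growth factor = 1.0560 × 1.0260 × 1.0231 × 1.0007 = 1.109260
Real growth factor = 1.495989 / 1.109260 = 1.348637
Total real return = 1.348637 − 1 → 34.86%.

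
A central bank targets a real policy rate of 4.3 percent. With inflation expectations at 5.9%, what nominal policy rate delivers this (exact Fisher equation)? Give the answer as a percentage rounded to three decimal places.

10.454%

(1 + i) = (1 + r)(1 + π) = 1.04300 × 1.05900 = 1.104537
i = 1.104537 − 1, so the required nominal rate is 10.454%.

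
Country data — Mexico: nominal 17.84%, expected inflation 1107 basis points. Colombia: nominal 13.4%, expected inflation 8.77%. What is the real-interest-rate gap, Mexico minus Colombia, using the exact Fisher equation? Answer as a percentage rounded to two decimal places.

Mexico: (1 + 0.1784)/(1 + 0.1107) − 1 = 6.0953%
Colombia: (1 + 0.1340)/(1 + 0.0877) − 1 = 4.2567%
Differential = 6.0953% − 4.2567% = 1.8386% → 1.84%.

1.84%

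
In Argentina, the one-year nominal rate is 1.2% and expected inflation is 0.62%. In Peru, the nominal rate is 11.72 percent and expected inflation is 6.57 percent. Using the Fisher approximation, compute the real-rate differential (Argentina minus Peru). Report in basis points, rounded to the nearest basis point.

Argentina: 1.2% − 0.62% = 0.580%
Peru: 11.72% − 6.57% = 5.150%
Differential = -4.570% → -457 basis points.

-457 basis points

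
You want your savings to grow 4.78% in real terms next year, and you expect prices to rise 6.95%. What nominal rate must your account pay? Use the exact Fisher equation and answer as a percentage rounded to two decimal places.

(1 + i) = (1 + r)(1 + π) = 1.04780 × 1.06950 = 1.1206221
i = 1.1206221 − 1, so the required nominal rate is 12.06%.

12.06%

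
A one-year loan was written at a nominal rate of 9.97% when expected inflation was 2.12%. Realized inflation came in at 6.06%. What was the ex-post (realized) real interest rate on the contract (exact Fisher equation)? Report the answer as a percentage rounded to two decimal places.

Ex-post: (1 + 0.0997)/(1 + 0.0606) − 1 = 3.6866%
So the realized real rate is 3.69%.

3.69%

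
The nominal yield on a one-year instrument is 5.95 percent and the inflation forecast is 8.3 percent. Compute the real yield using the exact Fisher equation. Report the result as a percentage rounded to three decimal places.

-2.170%

1 + r = 1.05950 / 1.08300 = 0.978301
r = 0.978301 − 1 = -2.1699%, i.e. -2.170%.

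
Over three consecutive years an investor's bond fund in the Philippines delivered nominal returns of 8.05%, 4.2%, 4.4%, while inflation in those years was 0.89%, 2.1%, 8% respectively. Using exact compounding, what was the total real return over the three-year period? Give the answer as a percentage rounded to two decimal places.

Nominal growth factor = 1.0805 × 1.0420 × 1.0440 = 1.175420
Price-level growth factor = 1.0089 × 1.0210 × 1.0800 = 1.112494
Real growth factor = 1.175420 / 1.112494 = 1.056563
Total real return = 1.056563 − 1 → 5.66%.

5.66%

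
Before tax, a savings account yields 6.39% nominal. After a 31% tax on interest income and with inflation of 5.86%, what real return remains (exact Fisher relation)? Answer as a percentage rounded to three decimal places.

After-tax nominal return = 6.39% × (1 − 0.31) = 4.4091%.
1 + r = 1.044091 / 1.05860 = 0.986294
After-tax real rate = 0.986294 − 1 → -1.371%.

-1.371%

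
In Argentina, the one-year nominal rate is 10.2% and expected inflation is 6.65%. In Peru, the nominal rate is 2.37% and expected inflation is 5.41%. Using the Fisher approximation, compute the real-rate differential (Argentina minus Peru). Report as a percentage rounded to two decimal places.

6.59%

Argentina: 10.2% − 6.65% = 3.550%
Peru: 2.37% − 5.41% = -3.040%
Differential = 6.590% → 6.59%.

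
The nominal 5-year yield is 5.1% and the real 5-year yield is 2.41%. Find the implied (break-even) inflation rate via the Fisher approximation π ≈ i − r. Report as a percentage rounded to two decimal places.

π ≈ i − r = 5.1% − 2.41% → 2.69%.

2.69%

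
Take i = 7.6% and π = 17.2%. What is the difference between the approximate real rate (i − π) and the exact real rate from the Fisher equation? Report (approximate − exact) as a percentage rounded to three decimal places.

-1.409%

Approximate: r ≈ 7.600% − 17.200% = -9.6000%
Exact: (1 + 0.0760)/(1 + 0.1720) − 1 = -8.1911%
Error = -9.6000% − (-8.1911%) = -1.4089% → -1.409%.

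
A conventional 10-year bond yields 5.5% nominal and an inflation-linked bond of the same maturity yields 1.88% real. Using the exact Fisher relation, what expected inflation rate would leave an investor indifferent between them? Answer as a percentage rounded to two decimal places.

(1 + π) = (1 + i)/(1 + r) = 1.05500 / 1.01880 = 1.035532
Break-even inflation = 1.035532 − 1 → 3.55%.

3.55%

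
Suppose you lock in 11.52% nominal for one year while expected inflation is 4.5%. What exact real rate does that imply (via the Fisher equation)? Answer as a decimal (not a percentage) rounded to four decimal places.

By the Fisher equation, 1 + r = (1 + i)/(1 + π).
1 + r = 1.11520 / 1.04500 = 1.067177
r = 1.067177 − 1 = 6.7177%, i.e. 0.0672.

0.0672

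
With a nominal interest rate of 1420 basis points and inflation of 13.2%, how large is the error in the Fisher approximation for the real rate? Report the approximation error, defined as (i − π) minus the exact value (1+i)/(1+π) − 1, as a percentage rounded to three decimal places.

Approximate: r ≈ 14.200% − 13.200% = 1.0000%
Exact: (1 + 0.1420)/(1 + 0.1320) − 1 = 0.8834%
Error = 1.0000% − 0.8834% = 0.1166% → 0.117%.

0.117%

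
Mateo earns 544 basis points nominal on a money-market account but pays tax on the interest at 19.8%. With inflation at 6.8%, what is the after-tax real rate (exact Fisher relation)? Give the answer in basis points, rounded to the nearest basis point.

-228 basis points

After-tax nominal return = 5.44% × (1 − 0.198) = 4.36288%.
1 + r = 1.0436288 / 1.06800 = 0.977181
After-tax real rate = 0.977181 − 1 → -228 basis points.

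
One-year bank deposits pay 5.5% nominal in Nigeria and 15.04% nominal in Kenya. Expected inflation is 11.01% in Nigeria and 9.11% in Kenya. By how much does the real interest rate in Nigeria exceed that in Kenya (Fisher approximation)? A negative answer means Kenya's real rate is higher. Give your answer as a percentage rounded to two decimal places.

-11.44%

Nigeria: 5.5% − 11.01% = -5.510%
Kenya: 15.04% − 9.11% = 5.930%
Differential = -11.440% → -11.44%.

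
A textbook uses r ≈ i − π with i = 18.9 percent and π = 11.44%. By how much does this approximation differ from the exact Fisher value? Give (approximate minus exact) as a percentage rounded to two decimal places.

Approximate: r ≈ 18.900% − 11.440% = 7.4600%
Exact: (1 + 0.1890)/(1 + 0.1144) − 1 = 6.6942%
Error = 7.4600% − 6.6942% = 0.7658% → 0.77%.

0.77%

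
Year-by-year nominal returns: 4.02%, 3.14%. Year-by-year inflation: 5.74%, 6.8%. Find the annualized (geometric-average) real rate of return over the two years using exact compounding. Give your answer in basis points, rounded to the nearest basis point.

Compound the nominal returns: 1.0402 × 1.0314 = 1.07286228.
Compound inflation: 1.0574 × 1.0680 = 1.12930320.
Deflate: 1.07286228 / 1.12930320 = 0.95002146.
Annualized real rate = 0.95002146^(1/2) − 1 = -2.5310% → -253 basis points.

-253 basis points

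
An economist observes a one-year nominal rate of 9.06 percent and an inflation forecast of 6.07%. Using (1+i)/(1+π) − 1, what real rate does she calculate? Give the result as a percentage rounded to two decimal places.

2.82%

By the Fisher equation, 1 + r = (1 + i)/(1 + π).
1 + r = 1.09060 / 1.06070 = 1.028189
r = 1.028189 − 1 = 2.8189%, i.e. 2.82%.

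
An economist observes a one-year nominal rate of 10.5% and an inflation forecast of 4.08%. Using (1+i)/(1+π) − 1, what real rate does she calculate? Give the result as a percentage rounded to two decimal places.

6.17%

By the Fisher equation, 1 + r = (1 + i)/(1 + π).
1 + r = 1.10500 / 1.04080 = 1.061683
r = 1.061683 − 1 = 6.1683%, i.e. 6.17%.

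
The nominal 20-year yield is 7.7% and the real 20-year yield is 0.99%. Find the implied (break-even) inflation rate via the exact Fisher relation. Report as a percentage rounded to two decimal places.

(1 + π) = (1 + i)/(1 + r) = 1.07700 / 1.00990 = 1.066442
Break-even inflation = 1.066442 − 1 → 6.64%.

6.64%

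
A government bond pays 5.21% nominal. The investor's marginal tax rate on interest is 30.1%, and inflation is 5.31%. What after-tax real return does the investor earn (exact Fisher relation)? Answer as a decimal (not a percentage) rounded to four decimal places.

After-tax nominal return = 5.21% × (1 − 0.301) = 3.64179%.
1 + r = 1.0364179 / 1.05310 = 0.984159
After-tax real rate = 0.984159 − 1 → -0.0158.

-0.0158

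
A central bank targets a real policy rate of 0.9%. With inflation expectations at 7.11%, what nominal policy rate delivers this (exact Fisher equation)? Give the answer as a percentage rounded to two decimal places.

8.07%

(1 + i) = (1 + r)(1 + π) = 1.00900 × 1.07110 = 1.0807399
i = 1.0807399 − 1, so the required nominal rate is 8.07%.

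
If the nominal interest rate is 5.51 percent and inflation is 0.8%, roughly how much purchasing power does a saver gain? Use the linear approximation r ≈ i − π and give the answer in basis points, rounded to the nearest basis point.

471 basis points

r ≈ i − π = 5.51% − 0.8% = 471 basis points.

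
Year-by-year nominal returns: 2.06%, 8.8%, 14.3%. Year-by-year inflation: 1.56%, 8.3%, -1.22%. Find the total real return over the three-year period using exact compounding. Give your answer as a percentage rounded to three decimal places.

Nominal growth factor = 1.0206 × 1.0880 × 1.1430 = 1.269202
Price-level growth factor = 1.0156 × 1.0830 × 0.9878 = 1.086476
Real growth factor = 1.269202 / 1.086476 = 1.168182
Total real return = 1.168182 − 1 → 16.818%.

16.818%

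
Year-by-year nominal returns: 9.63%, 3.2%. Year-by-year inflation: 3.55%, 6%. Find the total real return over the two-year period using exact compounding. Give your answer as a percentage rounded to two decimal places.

3.07%

Compound the nominal returns: 1.0963 × 1.0320 = 1.1313816.
Compound inflation: 1.0355 × 1.0600 = 1.0976300.
Deflate: 1.1313816 / 1.0976300 = 1.0307495.
Total real return = 1.0307495 − 1 → 3.07%.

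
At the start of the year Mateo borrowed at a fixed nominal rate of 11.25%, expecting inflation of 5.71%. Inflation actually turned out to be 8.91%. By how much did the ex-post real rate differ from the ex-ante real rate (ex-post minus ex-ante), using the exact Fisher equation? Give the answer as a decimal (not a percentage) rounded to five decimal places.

-0.03092

Ex-ante: (1 + 0.1125)/(1 + 0.0571) − 1 = 5.2408%
Ex-post: (1 + 0.1125)/(1 + 0.0891) − 1 = 2.1486%
Difference (ex-post − ex-ante) = -3.0922% → -0.03092.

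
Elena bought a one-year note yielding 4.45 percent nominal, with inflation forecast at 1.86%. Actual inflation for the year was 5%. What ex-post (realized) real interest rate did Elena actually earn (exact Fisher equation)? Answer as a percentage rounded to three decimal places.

-0.524%

Ex-post: (1 + 0.0445)/(1 + 0.0500) − 1 = -0.5238%
So the realized real rate is -0.524%.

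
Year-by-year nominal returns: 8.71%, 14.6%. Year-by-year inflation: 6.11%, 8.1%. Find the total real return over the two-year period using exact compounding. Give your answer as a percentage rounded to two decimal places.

Compound the nominal returns: 1.0871 × 1.1460 = 1.245817.
Compound inflation: 1.0611 × 1.0810 = 1.147049.
Deflate: 1.245817 / 1.147049 = 1.086106.
Total real return = 1.086106 − 1 → 8.61%.

8.61%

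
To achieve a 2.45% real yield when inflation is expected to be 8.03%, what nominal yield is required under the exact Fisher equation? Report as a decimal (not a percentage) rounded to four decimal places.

(1 + i) = (1 + r)(1 + π) = 1.02450 × 1.08030 = 1.10676735
i = 1.10676735 − 1, so the required nominal rate is 0.1068.

0.1068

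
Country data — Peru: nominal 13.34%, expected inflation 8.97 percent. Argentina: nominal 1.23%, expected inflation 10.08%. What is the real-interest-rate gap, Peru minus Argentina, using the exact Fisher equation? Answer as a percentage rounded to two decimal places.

Peru: (1 + 0.1334)/(1 + 0.0897) − 1 = 4.0103%
Argentina: (1 + 0.0123)/(1 + 0.1008) − 1 = -8.0396%
Differential = 4.0103% − (-8.0396%) = 12.0499% → 12.05%.

12.05%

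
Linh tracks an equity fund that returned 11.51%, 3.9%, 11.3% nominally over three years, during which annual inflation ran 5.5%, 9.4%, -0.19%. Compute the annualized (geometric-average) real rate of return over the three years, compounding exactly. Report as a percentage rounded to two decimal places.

Compound the nominal returns: 1.1151 × 1.0390 × 1.1130 = 1.28950945.
Compound inflation: 1.0550 × 1.0940 × 0.9981 = 1.15197708.
Deflate: 1.28950945 / 1.15197708 = 1.11938811.
Annualized real rate = 1.11938811^(1/3) − 1 = 3.8310% → 3.83%.

3.83%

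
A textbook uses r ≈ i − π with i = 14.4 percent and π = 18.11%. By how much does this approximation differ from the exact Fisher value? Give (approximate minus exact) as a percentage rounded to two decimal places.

Approximate: r ≈ 14.400% − 18.110% = -3.7100%
Exact: (1 + 0.1440)/(1 + 0.1811) − 1 = -3.1411%
Error = -3.7100% − (-3.1411%) = -0.5689% → -0.57%.

-0.57%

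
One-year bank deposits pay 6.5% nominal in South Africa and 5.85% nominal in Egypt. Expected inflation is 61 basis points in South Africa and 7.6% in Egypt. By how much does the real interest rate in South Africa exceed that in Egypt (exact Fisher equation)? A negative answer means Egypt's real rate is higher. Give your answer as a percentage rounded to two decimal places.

South Africa: (1 + 0.0650)/(1 + 0.0061) − 1 = 5.8543%
Egypt: (1 + 0.0585)/(1 + 0.0760) − 1 = -1.6264%
Differential = 5.8543% − (-1.6264%) = 7.4807% → 7.48%.

7.48%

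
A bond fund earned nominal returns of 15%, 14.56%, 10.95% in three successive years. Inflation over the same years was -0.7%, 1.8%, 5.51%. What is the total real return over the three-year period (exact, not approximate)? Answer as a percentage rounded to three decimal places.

37.046%

Compound the nominal returns: 1.1500 × 1.1456 × 1.1095 = 1.461700.
Compound inflation: 0.9930 × 1.0180 × 1.0551 = 1.066573.
Deflate: 1.461700 / 1.066573 = 1.370464.
Total real return = 1.370464 − 1 → 37.046%.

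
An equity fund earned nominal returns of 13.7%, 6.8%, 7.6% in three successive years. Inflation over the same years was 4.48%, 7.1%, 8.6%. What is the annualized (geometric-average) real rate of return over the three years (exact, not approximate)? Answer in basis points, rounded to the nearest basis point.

Compound the nominal returns: 1.1370 × 1.0680 × 1.0760 = 1.30660402.
Compound inflation: 1.0448 × 1.0710 × 1.0860 = 1.21521315.
Deflate: 1.30660402 / 1.21521315 = 1.07520563.
Annualized real rate = 1.07520563^(1/3) − 1 = 2.4465% → 245 basis points.

245 basis points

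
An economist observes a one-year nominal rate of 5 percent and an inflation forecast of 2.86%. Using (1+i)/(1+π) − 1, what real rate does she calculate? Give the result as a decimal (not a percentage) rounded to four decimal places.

0.0208

1 + r = 1.05000 / 1.02860 = 1.020805
r = 1.020805 − 1 = 2.0805%, i.e. 0.0208.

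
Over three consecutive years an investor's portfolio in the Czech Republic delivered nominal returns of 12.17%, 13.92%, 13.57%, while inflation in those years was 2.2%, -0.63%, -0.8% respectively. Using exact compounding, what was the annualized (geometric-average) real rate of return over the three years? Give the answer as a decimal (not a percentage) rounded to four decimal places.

0.1294

Compound the nominal returns: 1.1217 × 1.1392 × 1.1357 = 1.45124361.
Compound inflation: 1.0220 × 0.9937 × 0.9920 = 1.00743691.
Deflate: 1.45124361 / 1.00743691 = 1.44053052.
Annualized real rate = 1.44053052^(1/3) − 1 = 12.9382% → 0.1294.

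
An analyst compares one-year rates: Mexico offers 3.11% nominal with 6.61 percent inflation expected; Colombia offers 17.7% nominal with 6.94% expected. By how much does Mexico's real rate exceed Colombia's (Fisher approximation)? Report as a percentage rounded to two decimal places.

-14.26%

Mexico: 3.11% − 6.61% = -3.500%
Colombia: 17.7% − 6.94% = 10.760%
Differential = -14.260% → -14.26%.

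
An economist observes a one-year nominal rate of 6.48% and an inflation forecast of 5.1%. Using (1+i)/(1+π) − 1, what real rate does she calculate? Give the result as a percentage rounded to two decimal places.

By the Fisher equation, 1 + r = (1 + i)/(1 + π).
1 + r = 1.06480 / 1.05100 = 1.013130
r = 1.013130 − 1 = 1.3130%, i.e. 1.31%.

1.31%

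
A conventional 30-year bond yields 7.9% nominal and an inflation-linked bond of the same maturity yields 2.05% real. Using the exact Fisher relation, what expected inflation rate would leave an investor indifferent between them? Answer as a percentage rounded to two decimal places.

5.73%

(1 + π) = (1 + i)/(1 + r) = 1.07900 / 1.02050 = 1.057325
Break-even inflation = 1.057325 − 1 → 5.73%.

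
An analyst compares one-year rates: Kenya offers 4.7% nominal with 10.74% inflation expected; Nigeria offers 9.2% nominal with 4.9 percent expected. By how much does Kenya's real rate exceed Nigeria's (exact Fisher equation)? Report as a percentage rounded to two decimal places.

Kenya: (1 + 0.0470)/(1 + 0.1074) − 1 = -5.4542%
Nigeria: (1 + 0.0920)/(1 + 0.0490) − 1 = 4.0991%
Differential = -5.4542% − 4.0991% = -9.5534% → -9.55%.

-9.55%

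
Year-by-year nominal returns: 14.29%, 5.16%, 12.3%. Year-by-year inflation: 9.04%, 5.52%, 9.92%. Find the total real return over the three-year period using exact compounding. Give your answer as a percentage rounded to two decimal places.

Compound the nominal returns: 1.1429 × 1.0516 × 1.1230 = 1.349704.
Compound inflation: 1.0904 × 1.0552 × 1.0992 = 1.264729.
Deflate: 1.349704 / 1.264729 = 1.067189.
Total real return = 1.067189 − 1 → 6.72%.

6.72%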